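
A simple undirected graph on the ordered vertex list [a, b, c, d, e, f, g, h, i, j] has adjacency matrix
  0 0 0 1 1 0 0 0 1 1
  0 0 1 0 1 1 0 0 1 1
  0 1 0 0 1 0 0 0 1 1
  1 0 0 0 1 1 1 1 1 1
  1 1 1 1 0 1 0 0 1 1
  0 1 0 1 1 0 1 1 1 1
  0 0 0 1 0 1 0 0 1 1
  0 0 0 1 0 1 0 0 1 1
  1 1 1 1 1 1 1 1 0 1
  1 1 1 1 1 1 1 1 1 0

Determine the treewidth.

A width-4 tree decomposition is:
Bags: B1 = {d, e, f, i, j}  B2 = {a, d, e, i, j}  B3 = {b, e, f, i, j}  B4 = {d, f, h, i, j}  B5 = {b, c, e, i, j}  B6 = {d, f, g, i, j}
Tree: B1–B2, B1–B3, B1–B4, B3–B5, B1–B6
The largest bag has 5 vertices, giving width 4; this decomposition certifies tw(G) ≤ 4. For the lower bound, the 5 vertices {a, d, e, i, j} are pairwise adjacent, and any tree decomposition puts a clique entirely inside one bag — forcing width ≥ 4. Combining the bounds, tw(G) = 4.

4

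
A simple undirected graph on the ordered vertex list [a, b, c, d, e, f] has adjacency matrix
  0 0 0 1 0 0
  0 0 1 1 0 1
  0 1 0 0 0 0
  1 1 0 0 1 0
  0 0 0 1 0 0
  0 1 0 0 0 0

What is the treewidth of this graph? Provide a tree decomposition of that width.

Treewidth 1.
Bags: B1 = {b, f}  B2 = {b, d}  B3 = {b, c}  B4 = {d, e}  B5 = {a, d}
Tree: B1–B2, B2–B3, B2–B4, B2–B5

Every bag has size at most 2, so the width is 2 − 1 = 1 and tw(G) ≤ 1. Any graph with an edge has treewidth ≥ 1, and G has the edge f–b. Combining the bounds, tw(G) = 1.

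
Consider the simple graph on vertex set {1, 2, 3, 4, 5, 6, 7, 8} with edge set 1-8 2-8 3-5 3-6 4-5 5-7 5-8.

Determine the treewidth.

1

A width-1 tree decomposition is:
Bags: B1 = {5, 8}  B2 = {2, 8}  B3 = {1, 8}  B4 = {3, 5}  B5 = {3, 6}  B6 = {4, 5}  B7 = {5, 7}
Tree: B1–B2, B1–B3, B1–B4, B4–B5, B1–B6, B4–B7
The largest bag has 2 vertices, giving width 1; this decomposition certifies tw(G) ≤ 1. Since G has at least one edge (e.g. 8–5), it is not an edgeless graph, so tw(G) ≥ 1. The upper and lower bounds meet at 1, so that is the treewidth.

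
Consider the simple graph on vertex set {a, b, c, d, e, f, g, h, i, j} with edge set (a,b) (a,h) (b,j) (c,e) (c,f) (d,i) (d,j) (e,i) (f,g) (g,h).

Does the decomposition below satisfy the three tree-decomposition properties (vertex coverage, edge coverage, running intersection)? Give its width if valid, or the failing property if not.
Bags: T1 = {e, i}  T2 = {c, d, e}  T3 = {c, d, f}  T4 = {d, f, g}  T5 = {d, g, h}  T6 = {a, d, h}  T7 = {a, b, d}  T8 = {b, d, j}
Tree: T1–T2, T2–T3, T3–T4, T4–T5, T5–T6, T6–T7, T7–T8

No — edge (d,i) lies in no bag.

A tree decomposition must satisfy three properties: every vertex lies in some bag; for every edge, both endpoints lie together in some bag; and for every vertex, the bags containing it form a connected subtree. Here edge (d,i) lies in no bag, so the decomposition is invalid.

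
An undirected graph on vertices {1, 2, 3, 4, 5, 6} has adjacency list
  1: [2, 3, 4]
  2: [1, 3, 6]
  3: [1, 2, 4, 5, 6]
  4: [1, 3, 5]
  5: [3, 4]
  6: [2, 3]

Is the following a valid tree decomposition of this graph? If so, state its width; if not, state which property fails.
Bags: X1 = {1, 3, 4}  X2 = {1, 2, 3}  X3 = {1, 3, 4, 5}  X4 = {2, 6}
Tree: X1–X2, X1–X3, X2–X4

No — edge (3,6) lies in no bag.

A tree decomposition must satisfy three properties: every vertex lies in some bag; for every edge, both endpoints lie together in some bag; and for every vertex, the bags containing it form a connected subtree. Here edge (3,6) lies in no bag, so the decomposition is invalid.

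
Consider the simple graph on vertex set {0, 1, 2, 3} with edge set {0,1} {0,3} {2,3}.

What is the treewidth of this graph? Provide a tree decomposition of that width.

Treewidth 1.
Bags: B1 = {2, 3}  B2 = {0, 3}  B3 = {0, 1}
Tree: B1–B2, B2–B3

Each bag holds 2 vertices, so the decomposition has width 1, which upper-bounds the treewidth. Since G has at least one edge (e.g. 2–3), it is not an edgeless graph, so tw(G) ≥ 1. The upper and lower bounds meet at 1, so that is the treewidth.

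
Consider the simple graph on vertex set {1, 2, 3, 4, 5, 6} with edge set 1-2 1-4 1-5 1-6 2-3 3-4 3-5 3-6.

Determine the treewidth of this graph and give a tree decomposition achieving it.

Treewidth 2.
One such decomposition:
Bags: B1 = {1, 3, 6}  B2 = {1, 3, 4}  B3 = {1, 3, 5}  B4 = {1, 2, 3}
Tree: B1–B2, B2–B3, B3–B4

Each bag holds 3 vertices, so the decomposition has width 2, which upper-bounds the treewidth. Since 6–3–4–1–6 is a cycle in G, G is not acyclic. Forests are exactly the graphs of treewidth ≤ 1, so tw(G) ≥ 2. Therefore the treewidth is 2.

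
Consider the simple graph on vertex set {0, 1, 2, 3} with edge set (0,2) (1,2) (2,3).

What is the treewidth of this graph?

A width-1 tree decomposition is:
Bags: B1 = {0, 2}  B2 = {2, 3}  B3 = {1, 2}
Tree: B1–B2, B2–B3
Every bag has size at most 2, so the width is 2 − 1 = 1 and tw(G) ≤ 1. Since G has at least one edge (e.g. 0–2), it is not an edgeless graph, so tw(G) ≥ 1. The upper and lower bounds meet at 1, so that is the treewidth.

1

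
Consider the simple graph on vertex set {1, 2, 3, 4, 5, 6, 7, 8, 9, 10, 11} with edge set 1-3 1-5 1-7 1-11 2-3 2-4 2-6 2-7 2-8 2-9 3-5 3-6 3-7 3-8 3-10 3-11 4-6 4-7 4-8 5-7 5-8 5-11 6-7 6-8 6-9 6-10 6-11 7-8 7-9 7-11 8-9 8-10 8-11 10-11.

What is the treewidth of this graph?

4

A width-4 tree decomposition is:
Bags: B1 = {3, 5, 7, 8, 11}  B2 = {3, 6, 7, 8, 11}  B3 = {2, 3, 6, 7, 8}  B4 = {2, 4, 6, 7, 8}  B5 = {3, 6, 8, 10, 11}  B6 = {1, 3, 5, 7, 11}  B7 = {2, 6, 7, 8, 9}
Tree: B1–B2, B2–B3, B3–B4, B2–B5, B1–B6, B3–B7
Every bag has size at most 5, so the width is 5 − 1 = 4 and tw(G) ≤ 4. On the other hand G contains the 5-clique {3, 6, 8, 10, 11}. A clique must lie in a single bag of any decomposition, so no decomposition can have width below 4. Combining the bounds, tw(G) = 4.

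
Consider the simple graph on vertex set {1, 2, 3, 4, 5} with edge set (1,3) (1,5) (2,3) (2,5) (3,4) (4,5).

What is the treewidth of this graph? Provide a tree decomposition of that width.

The largest bag has 3 vertices, giving width 2; this decomposition certifies tw(G) ≤ 2. Since 3–4–5–1–3 is a cycle in G, G is not acyclic. Forests are exactly the graphs of treewidth ≤ 1, so tw(G) ≥ 2. Hence tw(G) = 2 exactly.

Treewidth 2.
Bags: B1 = {3, 4, 5}  B2 = {1, 3, 5}  B3 = {2, 3, 5}
Tree: B1–B2, B2–B3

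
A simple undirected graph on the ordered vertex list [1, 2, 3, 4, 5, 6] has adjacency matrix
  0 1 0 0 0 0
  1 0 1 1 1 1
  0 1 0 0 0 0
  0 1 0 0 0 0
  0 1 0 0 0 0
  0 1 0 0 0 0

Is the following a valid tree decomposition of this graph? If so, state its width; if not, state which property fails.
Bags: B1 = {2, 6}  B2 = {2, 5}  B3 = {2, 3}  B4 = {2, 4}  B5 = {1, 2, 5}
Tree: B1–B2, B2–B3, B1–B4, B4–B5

A tree decomposition must satisfy three properties: every vertex lies in some bag; for every edge, both endpoints lie together in some bag; and for every vertex, the bags containing it form a connected subtree. Here bags containing vertex 5 are not connected in the tree, so the decomposition is invalid.

No — bags containing vertex 5 are not connected in the tree.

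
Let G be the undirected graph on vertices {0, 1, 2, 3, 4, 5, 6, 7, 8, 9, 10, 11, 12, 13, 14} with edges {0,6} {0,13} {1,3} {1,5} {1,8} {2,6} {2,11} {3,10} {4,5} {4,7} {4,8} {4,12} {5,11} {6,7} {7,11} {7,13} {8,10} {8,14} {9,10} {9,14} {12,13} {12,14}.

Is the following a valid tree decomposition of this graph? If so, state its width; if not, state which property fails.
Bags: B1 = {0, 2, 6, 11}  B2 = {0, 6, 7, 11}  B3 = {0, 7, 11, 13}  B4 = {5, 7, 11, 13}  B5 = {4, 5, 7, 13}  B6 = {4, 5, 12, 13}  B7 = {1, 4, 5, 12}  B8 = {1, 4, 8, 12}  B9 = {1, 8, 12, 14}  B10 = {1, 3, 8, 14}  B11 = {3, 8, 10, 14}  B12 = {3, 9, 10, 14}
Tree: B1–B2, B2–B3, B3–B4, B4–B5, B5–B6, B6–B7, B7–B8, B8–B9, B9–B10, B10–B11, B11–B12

Every vertex of G appears in some bag (union = {0, 1, 2, 3, 4, 5, 6, 7, 8, 9, 10, 11, 12, 13, 14}); every edge is covered by a bag; and for each vertex v the set of bags containing v is connected in the bag tree. The decomposition is therefore valid. The largest bag has 4 vertices, so the width is 3.

Yes; width 3.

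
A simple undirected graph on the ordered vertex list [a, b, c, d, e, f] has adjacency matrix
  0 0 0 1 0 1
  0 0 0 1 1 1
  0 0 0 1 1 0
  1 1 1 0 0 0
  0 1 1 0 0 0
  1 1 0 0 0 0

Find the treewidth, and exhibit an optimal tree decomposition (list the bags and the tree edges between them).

Each bag holds 3 vertices, so the decomposition has width 2, which upper-bounds the treewidth. The edges f–a–d–b–f form a cycle, so G is not a tree and its treewidth is at least 2. Combining the bounds, tw(G) = 2.

Treewidth 2.
One optimal decomposition is:
Bags: B1 = {a, b, f}  B2 = {a, b, d}  B3 = {b, d, e}  B4 = {c, d, e}
Tree: B1–B2, B2–B3, B3–B4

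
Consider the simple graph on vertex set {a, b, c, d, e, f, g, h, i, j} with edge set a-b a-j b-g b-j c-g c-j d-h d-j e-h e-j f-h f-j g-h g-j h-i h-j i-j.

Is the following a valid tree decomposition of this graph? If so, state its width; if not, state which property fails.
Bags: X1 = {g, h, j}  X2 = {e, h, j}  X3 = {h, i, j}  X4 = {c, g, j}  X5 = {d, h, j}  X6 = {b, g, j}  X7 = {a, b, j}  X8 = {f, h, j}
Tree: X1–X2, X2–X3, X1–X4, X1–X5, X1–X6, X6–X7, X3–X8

Yes; width 2.

Every vertex of G appears in some bag (union = {a, b, c, d, e, f, g, h, i, j}); every edge is covered by a bag; and for each vertex v the set of bags containing v is connected in the bag tree. The decomposition is therefore valid. The largest bag has 3 vertices, so the width is 2.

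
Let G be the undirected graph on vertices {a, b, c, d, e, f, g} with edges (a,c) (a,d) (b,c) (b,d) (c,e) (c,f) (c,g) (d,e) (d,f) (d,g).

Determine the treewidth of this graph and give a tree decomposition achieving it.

Treewidth 2.
One such decomposition:
Bags: B1 = {b, c, d}  B2 = {c, d, g}  B3 = {c, d, f}  B4 = {a, c, d}  B5 = {c, d, e}
Tree: B1–B2, B2–B3, B3–B4, B4–B5

Every bag has size at most 3, so the width is 3 − 1 = 2 and tw(G) ≤ 2. The edges d–b–c–g–d form a cycle, so G is not a tree and its treewidth is at least 2. Combining the bounds, tw(G) = 2.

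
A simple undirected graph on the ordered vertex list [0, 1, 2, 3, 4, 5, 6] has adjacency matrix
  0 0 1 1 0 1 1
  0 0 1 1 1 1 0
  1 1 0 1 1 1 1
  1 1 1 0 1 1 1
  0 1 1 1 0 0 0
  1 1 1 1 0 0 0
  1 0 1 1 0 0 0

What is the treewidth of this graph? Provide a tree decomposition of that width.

The largest bag has 4 vertices, giving width 3; this decomposition certifies tw(G) ≤ 3. For the lower bound, the 4 vertices {0, 2, 3, 5} are pairwise adjacent, and any tree decomposition puts a clique entirely inside one bag — forcing width ≥ 3. Hence tw(G) = 3 exactly.

Treewidth 3.
Bags: B1 = {0, 2, 3, 5}  B2 = {0, 2, 3, 6}  B3 = {1, 2, 3, 5}  B4 = {1, 2, 3, 4}
Tree: B1–B2, B1–B3, B3–B4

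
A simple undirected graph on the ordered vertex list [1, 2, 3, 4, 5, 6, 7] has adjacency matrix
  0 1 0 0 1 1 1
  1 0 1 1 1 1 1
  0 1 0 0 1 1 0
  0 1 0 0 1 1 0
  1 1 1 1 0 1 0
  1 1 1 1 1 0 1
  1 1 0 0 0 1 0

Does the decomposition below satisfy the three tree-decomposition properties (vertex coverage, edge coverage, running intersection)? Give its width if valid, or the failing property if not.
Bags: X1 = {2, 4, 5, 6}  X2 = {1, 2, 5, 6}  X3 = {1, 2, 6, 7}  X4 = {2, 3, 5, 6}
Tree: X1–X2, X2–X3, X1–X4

Yes; width 3.

Checking the three conditions: (i) the bags cover all of {1, 2, 3, 4, 5, 6, 7}; (ii) for each edge, some bag contains both endpoints; (iii) the bags containing any fixed vertex form a subtree. All hold, so the decomposition is valid with width 4 − 1 = 3.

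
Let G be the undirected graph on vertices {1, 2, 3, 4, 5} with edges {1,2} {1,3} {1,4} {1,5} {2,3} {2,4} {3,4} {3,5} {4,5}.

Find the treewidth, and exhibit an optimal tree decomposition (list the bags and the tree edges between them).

Treewidth 3.
One optimal decomposition is:
Bags: B1 = {1, 2, 3, 4}  B2 = {1, 3, 4, 5}
Tree: B1–B2

Each bag holds 4 vertices, so the decomposition has width 3, which upper-bounds the treewidth. On the other hand G contains the 4-clique {1, 2, 3, 4}. A clique must lie in a single bag of any decomposition, so no decomposition can have width below 3. The upper and lower bounds meet at 3, so that is the treewidth.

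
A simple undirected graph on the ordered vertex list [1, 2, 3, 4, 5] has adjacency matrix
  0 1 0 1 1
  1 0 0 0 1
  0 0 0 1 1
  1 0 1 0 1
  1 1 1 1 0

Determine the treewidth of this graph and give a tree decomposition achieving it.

The largest bag has 3 vertices, giving width 2; this decomposition certifies tw(G) ≤ 2. Conversely, {1, 2, 5} is a clique of size 3, and the vertices of any clique must share a bag in every tree decomposition; so some bag has ≥ 3 vertices and tw(G) ≥ 2. Therefore the treewidth is 2.

Treewidth 2.
One such decomposition:
Bags: B1 = {1, 2, 5}  B2 = {1, 4, 5}  B3 = {3, 4, 5}
Tree: B1–B2, B2–B3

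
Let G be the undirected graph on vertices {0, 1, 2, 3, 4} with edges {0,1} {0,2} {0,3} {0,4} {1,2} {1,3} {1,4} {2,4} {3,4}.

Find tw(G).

A width-3 tree decomposition is:
Bags: B1 = {0, 1, 2, 4}  B2 = {0, 1, 3, 4}
Tree: B1–B2
Every bag has size at most 4, so the width is 4 − 1 = 3 and tw(G) ≤ 3. For the lower bound, the 4 vertices {0, 1, 2, 4} are pairwise adjacent, and any tree decomposition puts a clique entirely inside one bag — forcing width ≥ 3. Therefore the treewidth is 3.

3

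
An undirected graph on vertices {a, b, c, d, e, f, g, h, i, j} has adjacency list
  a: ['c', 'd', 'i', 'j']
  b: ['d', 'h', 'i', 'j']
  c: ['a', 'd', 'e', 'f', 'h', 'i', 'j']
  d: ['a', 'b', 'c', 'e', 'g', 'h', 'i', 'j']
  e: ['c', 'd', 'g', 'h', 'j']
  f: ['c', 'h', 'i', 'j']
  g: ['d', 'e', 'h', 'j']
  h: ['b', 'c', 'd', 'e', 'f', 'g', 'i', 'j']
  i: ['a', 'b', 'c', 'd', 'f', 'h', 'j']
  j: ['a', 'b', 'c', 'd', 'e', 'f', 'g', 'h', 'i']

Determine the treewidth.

4

A width-4 tree decomposition is:
Bags: B1 = {a, c, d, i, j}  B2 = {c, d, h, i, j}  B3 = {c, d, e, h, j}  B4 = {d, e, g, h, j}  B5 = {b, d, h, i, j}  B6 = {c, f, h, i, j}
Tree: B1–B2, B2–B3, B3–B4, B2–B5, B2–B6
Each bag holds 5 vertices, so the decomposition has width 4, which upper-bounds the treewidth. For the lower bound, the 5 vertices {d, e, g, h, j} are pairwise adjacent, and any tree decomposition puts a clique entirely inside one bag — forcing width ≥ 4. Therefore the treewidth is 4.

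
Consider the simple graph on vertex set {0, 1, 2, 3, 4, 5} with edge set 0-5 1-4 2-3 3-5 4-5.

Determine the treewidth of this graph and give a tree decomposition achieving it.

Treewidth 1.
Bags: B1 = {0, 5}  B2 = {4, 5}  B3 = {1, 4}  B4 = {3, 5}  B5 = {2, 3}
Tree: B1–B2, B2–B3, B1–B4, B4–B5

Every bag has size at most 2, so the width is 2 − 1 = 1 and tw(G) ≤ 1. Any graph with an edge has treewidth ≥ 1, and G has the edge 5–0. The upper and lower bounds meet at 1, so that is the treewidth.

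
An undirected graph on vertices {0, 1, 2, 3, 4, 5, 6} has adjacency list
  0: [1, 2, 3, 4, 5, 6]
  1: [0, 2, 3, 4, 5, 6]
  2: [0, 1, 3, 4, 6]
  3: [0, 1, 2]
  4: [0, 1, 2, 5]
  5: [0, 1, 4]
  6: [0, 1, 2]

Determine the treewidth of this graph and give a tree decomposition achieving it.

Each bag holds 4 vertices, so the decomposition has width 3, which upper-bounds the treewidth. On the other hand G contains the 4-clique {0, 1, 2, 3}. A clique must lie in a single bag of any decomposition, so no decomposition can have width below 3. The upper and lower bounds meet at 3, so that is the treewidth.

Treewidth 3.
One such decomposition:
Bags: B1 = {0, 1, 2, 4}  B2 = {0, 1, 2, 6}  B3 = {0, 1, 4, 5}  B4 = {0, 1, 2, 3}
Tree: B1–B2, B1–B3, B2–B4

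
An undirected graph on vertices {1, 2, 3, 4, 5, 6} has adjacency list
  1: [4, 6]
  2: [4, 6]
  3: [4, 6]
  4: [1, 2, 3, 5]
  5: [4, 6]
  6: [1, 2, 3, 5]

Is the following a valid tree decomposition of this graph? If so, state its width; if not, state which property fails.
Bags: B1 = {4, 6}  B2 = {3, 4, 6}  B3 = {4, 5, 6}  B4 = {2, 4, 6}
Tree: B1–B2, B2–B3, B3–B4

A tree decomposition must satisfy three properties: every vertex lies in some bag; for every edge, both endpoints lie together in some bag; and for every vertex, the bags containing it form a connected subtree. Here vertex 1 appears in no bag, so the decomposition is invalid.

No — vertex 1 appears in no bag.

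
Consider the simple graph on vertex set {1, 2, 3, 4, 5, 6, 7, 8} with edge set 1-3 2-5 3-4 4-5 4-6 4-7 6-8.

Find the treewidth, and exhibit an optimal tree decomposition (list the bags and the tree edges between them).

Every bag has size at most 2, so the width is 2 − 1 = 1 and tw(G) ≤ 1. Since G has at least one edge (e.g. 5–4), it is not an edgeless graph, so tw(G) ≥ 1. Combining the bounds, tw(G) = 1.

Treewidth 1.
One optimal decomposition is:
Bags: B1 = {4, 5}  B2 = {4, 6}  B3 = {6, 8}  B4 = {3, 4}  B5 = {1, 3}  B6 = {2, 5}  B7 = {4, 7}
Tree: B1–B2, B2–B3, B2–B4, B4–B5, B1–B6, B4–B7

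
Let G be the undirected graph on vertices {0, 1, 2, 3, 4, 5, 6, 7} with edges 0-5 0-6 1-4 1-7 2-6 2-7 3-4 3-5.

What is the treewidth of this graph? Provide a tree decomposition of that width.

Treewidth 2.
One such decomposition:
Bags: B1 = {1, 4, 7}  B2 = {3, 4, 7}  B3 = {3, 5, 7}  B4 = {0, 5, 7}  B5 = {0, 6, 7}  B6 = {2, 6, 7}
Tree: B1–B2, B2–B3, B3–B4, B4–B5, B5–B6

Each bag holds 3 vertices, so the decomposition has width 2, which upper-bounds the treewidth. The edges 7–1–4–3–5–0–6–2–7 form a cycle, so G is not a tree and its treewidth is at least 2. Combining the bounds, tw(G) = 2.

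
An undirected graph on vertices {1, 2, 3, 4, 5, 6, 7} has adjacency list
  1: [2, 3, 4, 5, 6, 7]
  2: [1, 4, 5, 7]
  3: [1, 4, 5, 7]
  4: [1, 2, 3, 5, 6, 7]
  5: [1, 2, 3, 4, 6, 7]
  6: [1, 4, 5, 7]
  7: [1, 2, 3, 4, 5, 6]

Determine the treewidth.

4

A width-4 tree decomposition is:
Bags: B1 = {1, 3, 4, 5, 7}  B2 = {1, 4, 5, 6, 7}  B3 = {1, 2, 4, 5, 7}
Tree: B1–B2, B2–B3
Every bag has size at most 5, so the width is 5 − 1 = 4 and tw(G) ≤ 4. For the lower bound, the 5 vertices {1, 2, 4, 5, 7} are pairwise adjacent, and any tree decomposition puts a clique entirely inside one bag — forcing width ≥ 4. Therefore the treewidth is 4.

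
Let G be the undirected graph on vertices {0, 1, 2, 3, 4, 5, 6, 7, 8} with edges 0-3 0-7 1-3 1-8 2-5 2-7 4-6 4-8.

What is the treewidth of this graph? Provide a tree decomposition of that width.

The largest bag has 2 vertices, giving width 1; this decomposition certifies tw(G) ≤ 1. Any graph with an edge has treewidth ≥ 1, and G has the edge 6–4. Hence tw(G) = 1 exactly.

Treewidth 1.
One optimal decomposition is:
Bags: B1 = {4, 6}  B2 = {4, 8}  B3 = {1, 8}  B4 = {1, 3}  B5 = {0, 3}  B6 = {0, 7}  B7 = {2, 7}  B8 = {2, 5}
Tree: B1–B2, B2–B3, B3–B4, B4–B5, B5–B6, B6–B7, B7–B8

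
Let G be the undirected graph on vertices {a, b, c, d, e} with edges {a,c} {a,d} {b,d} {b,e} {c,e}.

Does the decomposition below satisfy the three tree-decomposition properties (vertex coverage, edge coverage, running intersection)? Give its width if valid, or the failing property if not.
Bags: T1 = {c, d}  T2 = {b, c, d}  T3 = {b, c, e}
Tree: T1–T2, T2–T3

No — vertex a appears in no bag.

A tree decomposition must satisfy three properties: every vertex lies in some bag; for every edge, both endpoints lie together in some bag; and for every vertex, the bags containing it form a connected subtree. Here vertex a appears in no bag, so the decomposition is invalid.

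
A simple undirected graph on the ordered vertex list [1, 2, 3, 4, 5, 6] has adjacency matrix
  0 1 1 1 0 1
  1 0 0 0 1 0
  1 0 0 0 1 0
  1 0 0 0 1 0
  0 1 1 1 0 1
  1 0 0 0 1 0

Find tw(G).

A width-2 tree decomposition is:
Bags: B1 = {1, 5, 6}  B2 = {1, 3, 5}  B3 = {1, 4, 5}  B4 = {1, 2, 5}
Tree: B1–B2, B2–B3, B3–B4
The largest bag has 3 vertices, giving width 2; this decomposition certifies tw(G) ≤ 2. For the lower bound, G contains the cycle 6–1–3–5–6, so G is not a forest; only forests have treewidth ≤ 1, hence tw(G) ≥ 2. Combining the bounds, tw(G) = 2.

2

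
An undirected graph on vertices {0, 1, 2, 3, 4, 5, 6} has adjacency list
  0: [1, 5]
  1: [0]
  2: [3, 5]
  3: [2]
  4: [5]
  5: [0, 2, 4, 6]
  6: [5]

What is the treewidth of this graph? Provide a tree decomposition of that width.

Every bag has size at most 2, so the width is 2 − 1 = 1 and tw(G) ≤ 1. Since G has at least one edge (e.g. 5–0), it is not an edgeless graph, so tw(G) ≥ 1. Therefore the treewidth is 1.

Treewidth 1.
Bags: B1 = {0, 5}  B2 = {0, 1}  B3 = {4, 5}  B4 = {2, 5}  B5 = {2, 3}  B6 = {5, 6}
Tree: B1–B2, B1–B3, B3–B4, B4–B5, B1–B6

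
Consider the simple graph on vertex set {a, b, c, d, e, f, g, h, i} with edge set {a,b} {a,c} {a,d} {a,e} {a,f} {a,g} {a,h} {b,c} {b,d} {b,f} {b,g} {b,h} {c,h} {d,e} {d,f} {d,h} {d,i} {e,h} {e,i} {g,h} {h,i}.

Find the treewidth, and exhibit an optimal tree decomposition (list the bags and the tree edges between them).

Treewidth 3.
One optimal decomposition is:
Bags: B1 = {a, d, e, h}  B2 = {a, b, d, h}  B3 = {a, b, g, h}  B4 = {d, e, h, i}  B5 = {a, b, d, f}  B6 = {a, b, c, h}
Tree: B1–B2, B2–B3, B1–B4, B2–B5, B2–B6

Each bag holds 4 vertices, so the decomposition has width 3, which upper-bounds the treewidth. On the other hand G contains the 4-clique {a, d, e, h}. A clique must lie in a single bag of any decomposition, so no decomposition can have width below 3. Hence tw(G) = 3 exactly.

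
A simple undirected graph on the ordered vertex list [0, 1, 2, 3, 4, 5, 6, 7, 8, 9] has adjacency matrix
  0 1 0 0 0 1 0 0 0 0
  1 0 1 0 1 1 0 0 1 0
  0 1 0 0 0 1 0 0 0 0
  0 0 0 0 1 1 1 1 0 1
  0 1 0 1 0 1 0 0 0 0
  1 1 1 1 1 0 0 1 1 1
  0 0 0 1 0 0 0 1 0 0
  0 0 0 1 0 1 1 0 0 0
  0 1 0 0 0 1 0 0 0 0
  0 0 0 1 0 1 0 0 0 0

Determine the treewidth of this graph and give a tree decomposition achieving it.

Treewidth 2.
Bags: B1 = {1, 4, 5}  B2 = {1, 5, 8}  B3 = {3, 4, 5}  B4 = {3, 5, 9}  B5 = {3, 5, 7}  B6 = {1, 2, 5}  B7 = {0, 1, 5}  B8 = {3, 6, 7}
Tree: B1–B2, B1–B3, B3–B4, B3–B5, B1–B6, B1–B7, B5–B8

Every bag has size at most 3, so the width is 3 − 1 = 2 and tw(G) ≤ 2. On the other hand G contains the 3-clique {0, 1, 5}. A clique must lie in a single bag of any decomposition, so no decomposition can have width below 2. Therefore the treewidth is 2.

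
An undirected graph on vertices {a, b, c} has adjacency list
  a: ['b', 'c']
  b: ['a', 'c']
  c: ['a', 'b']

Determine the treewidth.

2

A width-2 tree decomposition is:
Bags: B1 = {a, b, c}
Tree: (single bag)
A single bag containing all 3 vertices is trivially a valid decomposition of width 2. On the other hand G contains the 3-clique {a, b, c}. A clique must lie in a single bag of any decomposition, so no decomposition can have width below 2. Hence tw(G) = 2 exactly.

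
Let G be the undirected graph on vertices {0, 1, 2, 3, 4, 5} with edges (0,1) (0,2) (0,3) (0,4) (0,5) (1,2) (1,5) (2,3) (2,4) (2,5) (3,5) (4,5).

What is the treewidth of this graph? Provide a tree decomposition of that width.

Treewidth 3.
One optimal decomposition is:
Bags: B1 = {0, 1, 2, 5}  B2 = {0, 2, 3, 5}  B3 = {0, 2, 4, 5}
Tree: B1–B2, B1–B3

Every bag has size at most 4, so the width is 4 − 1 = 3 and tw(G) ≤ 3. On the other hand G contains the 4-clique {0, 1, 2, 5}. A clique must lie in a single bag of any decomposition, so no decomposition can have width below 3. Combining the bounds, tw(G) = 3.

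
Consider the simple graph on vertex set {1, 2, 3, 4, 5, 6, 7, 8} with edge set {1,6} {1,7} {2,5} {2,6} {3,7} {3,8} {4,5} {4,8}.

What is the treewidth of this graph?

A width-2 tree decomposition is:
Bags: B1 = {1, 6, 7}  B2 = {2, 6, 7}  B3 = {2, 5, 7}  B4 = {4, 5, 7}  B5 = {4, 7, 8}  B6 = {3, 7, 8}
Tree: B1–B2, B2–B3, B3–B4, B4–B5, B5–B6
Each bag holds 3 vertices, so the decomposition has width 2, which upper-bounds the treewidth. For the lower bound, G contains the cycle 7–1–6–2–5–4–8–3–7, so G is not a forest; only forests have treewidth ≤ 1, hence tw(G) ≥ 2. Combining the bounds, tw(G) = 2.

2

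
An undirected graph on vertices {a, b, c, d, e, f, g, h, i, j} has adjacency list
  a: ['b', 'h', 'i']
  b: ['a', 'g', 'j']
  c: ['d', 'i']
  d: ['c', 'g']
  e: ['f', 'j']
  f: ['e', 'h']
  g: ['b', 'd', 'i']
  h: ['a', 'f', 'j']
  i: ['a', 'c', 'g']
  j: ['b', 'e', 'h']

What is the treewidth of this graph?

A width-2 tree decomposition is:
Bags: B1 = {c, d, i}  B2 = {d, g, i}  B3 = {a, g, i}  B4 = {a, b, g}  B5 = {a, b, h}  B6 = {b, h, j}  B7 = {f, h, j}  B8 = {e, f, j}
Tree: B1–B2, B2–B3, B3–B4, B4–B5, B5–B6, B6–B7, B7–B8
Each bag holds 3 vertices, so the decomposition has width 2, which upper-bounds the treewidth. The edges c–d–g–i–c form a cycle, so G is not a tree and its treewidth is at least 2. The upper and lower bounds meet at 2, so that is the treewidth.

2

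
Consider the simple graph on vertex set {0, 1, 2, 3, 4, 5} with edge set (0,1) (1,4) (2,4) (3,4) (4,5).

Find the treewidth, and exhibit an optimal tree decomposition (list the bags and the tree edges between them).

Treewidth 1.
Bags: B1 = {4, 5}  B2 = {1, 4}  B3 = {0, 1}  B4 = {2, 4}  B5 = {3, 4}
Tree: B1–B2, B2–B3, B1–B4, B2–B5

The largest bag has 2 vertices, giving width 1; this decomposition certifies tw(G) ≤ 1. Since G has at least one edge (e.g. 4–5), it is not an edgeless graph, so tw(G) ≥ 1. Combining the bounds, tw(G) = 1.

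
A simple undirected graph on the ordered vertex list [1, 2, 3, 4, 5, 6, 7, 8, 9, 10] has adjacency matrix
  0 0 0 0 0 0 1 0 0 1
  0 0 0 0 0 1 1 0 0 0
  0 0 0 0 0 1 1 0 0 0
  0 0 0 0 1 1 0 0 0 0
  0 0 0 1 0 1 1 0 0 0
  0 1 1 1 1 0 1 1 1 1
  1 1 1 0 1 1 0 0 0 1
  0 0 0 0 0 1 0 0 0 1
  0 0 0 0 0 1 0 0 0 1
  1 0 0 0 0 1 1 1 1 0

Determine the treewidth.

2

A width-2 tree decomposition is:
Bags: B1 = {2, 6, 7}  B2 = {3, 6, 7}  B3 = {6, 7, 10}  B4 = {5, 6, 7}  B5 = {6, 8, 10}  B6 = {4, 5, 6}  B7 = {1, 7, 10}  B8 = {6, 9, 10}
Tree: B1–B2, B1–B3, B2–B4, B3–B5, B4–B6, B3–B7, B5–B8
Each bag holds 3 vertices, so the decomposition has width 2, which upper-bounds the treewidth. On the other hand G contains the 3-clique {1, 7, 10}. A clique must lie in a single bag of any decomposition, so no decomposition can have width below 2. Combining the bounds, tw(G) = 2.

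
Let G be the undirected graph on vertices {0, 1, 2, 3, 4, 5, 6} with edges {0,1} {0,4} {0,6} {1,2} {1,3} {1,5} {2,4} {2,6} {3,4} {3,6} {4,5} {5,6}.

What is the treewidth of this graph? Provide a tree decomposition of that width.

Treewidth 3.
One optimal decomposition is:
Bags: B1 = {1, 2, 4, 6}  B2 = {1, 3, 4, 6}  B3 = {1, 4, 5, 6}  B4 = {0, 1, 4, 6}
Tree: B1–B2, B2–B3, B3–B4

The largest bag has 4 vertices, giving width 3; this decomposition certifies tw(G) ≤ 3. For the lower bound: the 4 vertex sets {2,6}, {3,4}, {1}, {5} are disjoint, each induces a connected subgraph, and every pair is joined by at least one edge of G. Contracting each set to a single vertex therefore yields K_{4} as a minor, and since treewidth is minor-monotone, tw(G) ≥ tw(K_{4}) = 3. The upper and lower bounds meet at 3, so that is the treewidth.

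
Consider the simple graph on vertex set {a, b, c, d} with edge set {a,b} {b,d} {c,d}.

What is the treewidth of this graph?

1

A width-1 tree decomposition is:
Bags: B1 = {a, b}  B2 = {b, d}  B3 = {c, d}
Tree: B1–B2, B2–B3
Every bag has size at most 2, so the width is 2 − 1 = 1 and tw(G) ≤ 1. Since G has at least one edge (e.g. a–b), it is not an edgeless graph, so tw(G) ≥ 1. Hence tw(G) = 1 exactly.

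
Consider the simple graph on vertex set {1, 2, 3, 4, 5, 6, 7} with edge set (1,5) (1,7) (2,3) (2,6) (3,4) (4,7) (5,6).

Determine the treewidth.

A width-2 tree decomposition is:
Bags: B1 = {1, 4, 7}  B2 = {1, 3, 4}  B3 = {1, 2, 3}  B4 = {1, 2, 6}  B5 = {1, 5, 6}
Tree: B1–B2, B2–B3, B3–B4, B4–B5
Every bag has size at most 3, so the width is 3 − 1 = 2 and tw(G) ≤ 2. Since 1–7–4–3–2–6–5–1 is a cycle in G, G is not acyclic. Forests are exactly the graphs of treewidth ≤ 1, so tw(G) ≥ 2. The upper and lower bounds meet at 2, so that is the treewidth.

2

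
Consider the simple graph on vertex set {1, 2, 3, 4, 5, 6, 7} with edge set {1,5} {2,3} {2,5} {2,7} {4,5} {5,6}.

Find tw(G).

1

A width-1 tree decomposition is:
Bags: B1 = {2, 7}  B2 = {2, 5}  B3 = {4, 5}  B4 = {2, 3}  B5 = {5, 6}  B6 = {1, 5}
Tree: B1–B2, B2–B3, B1–B4, B2–B5, B3–B6
Each bag holds 2 vertices, so the decomposition has width 1, which upper-bounds the treewidth. G has an edge, so its treewidth is at least 1. The upper and lower bounds meet at 1, so that is the treewidth.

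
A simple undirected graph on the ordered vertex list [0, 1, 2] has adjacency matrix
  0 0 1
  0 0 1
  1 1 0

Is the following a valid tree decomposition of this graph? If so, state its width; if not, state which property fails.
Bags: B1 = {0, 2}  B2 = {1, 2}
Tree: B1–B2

Vertex coverage: the bags together contain {0, 1, 2}, the full vertex set. Edge coverage: each edge of G has both endpoints in at least one bag. Running intersection: for every vertex, the bags containing it form a connected subtree. All three properties hold, so this is a valid tree decomposition of width max|bag| − 1 = 1, and hence tw(G) ≤ 1.

Yes; width 1.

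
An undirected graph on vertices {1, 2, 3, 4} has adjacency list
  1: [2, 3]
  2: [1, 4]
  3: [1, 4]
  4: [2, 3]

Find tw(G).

2

A width-2 tree decomposition is:
Bags: B1 = {1, 2, 4}  B2 = {1, 3, 4}
Tree: B1–B2
Every bag has size at most 3, so the width is 3 − 1 = 2 and tw(G) ≤ 2. For the lower bound, G contains the cycle 1–2–4–3–1, so G is not a forest; only forests have treewidth ≤ 1, hence tw(G) ≥ 2. Combining the bounds, tw(G) = 2.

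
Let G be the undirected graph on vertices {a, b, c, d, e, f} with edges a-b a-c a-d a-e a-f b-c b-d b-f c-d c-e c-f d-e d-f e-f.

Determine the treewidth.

A width-4 tree decomposition is:
Bags: B1 = {a, c, d, e, f}  B2 = {a, b, c, d, f}
Tree: B1–B2
Every bag has size at most 5, so the width is 5 − 1 = 4 and tw(G) ≤ 4. For the lower bound, the 5 vertices {a, c, d, e, f} are pairwise adjacent, and any tree decomposition puts a clique entirely inside one bag — forcing width ≥ 4. Combining the bounds, tw(G) = 4.

4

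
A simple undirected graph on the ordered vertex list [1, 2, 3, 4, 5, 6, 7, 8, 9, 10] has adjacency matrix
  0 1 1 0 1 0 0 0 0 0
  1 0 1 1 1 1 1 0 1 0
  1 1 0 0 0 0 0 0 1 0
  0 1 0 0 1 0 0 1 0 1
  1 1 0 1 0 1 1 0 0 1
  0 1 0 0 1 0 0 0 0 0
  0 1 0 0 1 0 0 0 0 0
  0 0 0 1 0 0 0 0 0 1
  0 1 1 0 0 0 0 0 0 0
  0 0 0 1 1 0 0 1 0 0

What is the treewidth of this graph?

A width-2 tree decomposition is:
Bags: B1 = {2, 4, 5}  B2 = {1, 2, 5}  B3 = {2, 5, 7}  B4 = {4, 5, 10}  B5 = {1, 2, 3}  B6 = {2, 5, 6}  B7 = {4, 8, 10}  B8 = {2, 3, 9}
Tree: B1–B2, B1–B3, B1–B4, B2–B5, B2–B6, B4–B7, B5–B8
The largest bag has 3 vertices, giving width 2; this decomposition certifies tw(G) ≤ 2. On the other hand G contains the 3-clique {4, 8, 10}. A clique must lie in a single bag of any decomposition, so no decomposition can have width below 2. The upper and lower bounds meet at 2, so that is the treewidth.

2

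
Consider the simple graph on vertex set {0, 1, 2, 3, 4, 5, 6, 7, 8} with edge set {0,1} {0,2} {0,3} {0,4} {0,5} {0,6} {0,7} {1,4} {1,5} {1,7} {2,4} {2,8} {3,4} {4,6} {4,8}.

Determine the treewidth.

2

A width-2 tree decomposition is:
Bags: B1 = {0, 3, 4}  B2 = {0, 1, 4}  B3 = {0, 2, 4}  B4 = {0, 4, 6}  B5 = {2, 4, 8}  B6 = {0, 1, 7}  B7 = {0, 1, 5}
Tree: B1–B2, B2–B3, B1–B4, B3–B5, B2–B6, B2–B7
Every bag has size at most 3, so the width is 3 − 1 = 2 and tw(G) ≤ 2. Conversely, {0, 1, 4} is a clique of size 3, and the vertices of any clique must share a bag in every tree decomposition; so some bag has ≥ 3 vertices and tw(G) ≥ 2. Combining the bounds, tw(G) = 2.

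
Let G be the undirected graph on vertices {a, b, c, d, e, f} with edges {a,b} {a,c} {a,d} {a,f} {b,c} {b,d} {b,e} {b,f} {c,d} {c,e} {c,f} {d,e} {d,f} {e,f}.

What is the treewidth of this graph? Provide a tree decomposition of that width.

Treewidth 4.
One such decomposition:
Bags: B1 = {b, c, d, e, f}  B2 = {a, b, c, d, f}
Tree: B1–B2

The largest bag has 5 vertices, giving width 4; this decomposition certifies tw(G) ≤ 4. For the lower bound, the 5 vertices {b, c, d, e, f} are pairwise adjacent, and any tree decomposition puts a clique entirely inside one bag — forcing width ≥ 4. The upper and lower bounds meet at 4, so that is the treewidth.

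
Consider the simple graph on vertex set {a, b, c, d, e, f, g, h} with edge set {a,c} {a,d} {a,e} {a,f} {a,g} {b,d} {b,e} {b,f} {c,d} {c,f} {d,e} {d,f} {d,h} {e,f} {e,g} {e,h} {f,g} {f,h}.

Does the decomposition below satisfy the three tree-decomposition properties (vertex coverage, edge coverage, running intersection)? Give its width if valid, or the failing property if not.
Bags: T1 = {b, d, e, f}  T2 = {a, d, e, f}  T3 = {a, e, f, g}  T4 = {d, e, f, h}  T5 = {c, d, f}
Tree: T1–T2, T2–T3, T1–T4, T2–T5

No — edge (a,c) lies in no bag.

A tree decomposition must satisfy three properties: every vertex lies in some bag; for every edge, both endpoints lie together in some bag; and for every vertex, the bags containing it form a connected subtree. Here edge (a,c) lies in no bag, so the decomposition is invalid.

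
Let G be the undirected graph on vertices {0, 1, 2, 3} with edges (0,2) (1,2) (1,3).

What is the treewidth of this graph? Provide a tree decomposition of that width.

Each bag holds 2 vertices, so the decomposition has width 1, which upper-bounds the treewidth. G has an edge, so its treewidth is at least 1. Therefore the treewidth is 1.

Treewidth 1.
One such decomposition:
Bags: B1 = {1, 3}  B2 = {1, 2}  B3 = {0, 2}
Tree: B1–B2, B2–B3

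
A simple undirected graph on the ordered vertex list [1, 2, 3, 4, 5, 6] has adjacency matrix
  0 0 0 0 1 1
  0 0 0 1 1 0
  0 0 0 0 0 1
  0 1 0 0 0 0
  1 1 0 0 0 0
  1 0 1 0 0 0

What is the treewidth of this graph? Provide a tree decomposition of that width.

Every bag has size at most 2, so the width is 2 − 1 = 1 and tw(G) ≤ 1. Since G has at least one edge (e.g. 3–6), it is not an edgeless graph, so tw(G) ≥ 1. Hence tw(G) = 1 exactly.

Treewidth 1.
One such decomposition:
Bags: B1 = {3, 6}  B2 = {1, 6}  B3 = {1, 5}  B4 = {2, 5}  B5 = {2, 4}
Tree: B1–B2, B2–B3, B3–B4, B4–B5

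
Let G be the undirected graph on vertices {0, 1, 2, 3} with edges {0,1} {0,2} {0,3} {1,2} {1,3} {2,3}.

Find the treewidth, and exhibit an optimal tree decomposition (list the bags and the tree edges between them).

With just one bag of size 4, the width is 4 − 1 = 3, so tw(G) ≤ 3. For the lower bound, the 4 vertices {0, 1, 2, 3} are pairwise adjacent, and any tree decomposition puts a clique entirely inside one bag — forcing width ≥ 3. Combining the bounds, tw(G) = 3.

Treewidth 3.
One such decomposition:
Bags: B1 = {0, 1, 2, 3}
Tree: (single bag)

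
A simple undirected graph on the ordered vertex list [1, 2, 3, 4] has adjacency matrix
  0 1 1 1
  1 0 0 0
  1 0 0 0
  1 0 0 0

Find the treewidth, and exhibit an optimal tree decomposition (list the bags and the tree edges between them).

Each bag holds 2 vertices, so the decomposition has width 1, which upper-bounds the treewidth. G has an edge, so its treewidth is at least 1. Hence tw(G) = 1 exactly.

Treewidth 1.
One such decomposition:
Bags: B1 = {1, 3}  B2 = {1, 2}  B3 = {1, 4}
Tree: B1–B2, B2–B3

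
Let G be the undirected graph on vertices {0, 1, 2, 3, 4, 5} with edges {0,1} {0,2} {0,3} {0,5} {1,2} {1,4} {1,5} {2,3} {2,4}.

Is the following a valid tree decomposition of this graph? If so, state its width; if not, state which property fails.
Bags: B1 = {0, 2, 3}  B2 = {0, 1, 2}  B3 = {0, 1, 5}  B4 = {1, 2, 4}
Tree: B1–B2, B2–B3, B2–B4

Checking the three conditions: (i) the bags cover all of {0, 1, 2, 3, 4, 5}; (ii) for each edge, some bag contains both endpoints; (iii) the bags containing any fixed vertex form a subtree. All hold, so the decomposition is valid with width 3 − 1 = 2.

Yes; width 2.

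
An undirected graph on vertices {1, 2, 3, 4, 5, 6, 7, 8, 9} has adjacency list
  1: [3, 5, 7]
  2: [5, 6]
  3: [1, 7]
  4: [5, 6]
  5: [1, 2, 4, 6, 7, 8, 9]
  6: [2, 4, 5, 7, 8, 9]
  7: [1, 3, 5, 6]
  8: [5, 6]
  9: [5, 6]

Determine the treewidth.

2

A width-2 tree decomposition is:
Bags: B1 = {5, 6, 7}  B2 = {1, 5, 7}  B3 = {2, 5, 6}  B4 = {1, 3, 7}  B5 = {5, 6, 9}  B6 = {4, 5, 6}  B7 = {5, 6, 8}
Tree: B1–B2, B1–B3, B2–B4, B1–B5, B5–B6, B6–B7
Each bag holds 3 vertices, so the decomposition has width 2, which upper-bounds the treewidth. On the other hand G contains the 3-clique {1, 3, 7}. A clique must lie in a single bag of any decomposition, so no decomposition can have width below 2. Combining the bounds, tw(G) = 2.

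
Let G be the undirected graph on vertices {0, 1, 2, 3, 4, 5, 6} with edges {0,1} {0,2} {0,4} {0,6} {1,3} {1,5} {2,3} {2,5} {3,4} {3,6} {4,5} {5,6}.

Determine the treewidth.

A width-3 tree decomposition is:
Bags: B1 = {0, 1, 3, 5}  B2 = {0, 2, 3, 5}  B3 = {0, 3, 4, 5}  B4 = {0, 3, 5, 6}
Tree: B1–B2, B2–B3, B3–B4
Each bag holds 4 vertices, so the decomposition has width 3, which upper-bounds the treewidth. For the lower bound: the 4 vertex sets {0,1}, {2,5}, {3}, {4} are disjoint, each induces a connected subgraph, and every pair is joined by at least one edge of G. Contracting each set to a single vertex therefore yields K_{4} as a minor, and since treewidth is minor-monotone, tw(G) ≥ tw(K_{4}) = 3. The upper and lower bounds meet at 3, so that is the treewidth.

3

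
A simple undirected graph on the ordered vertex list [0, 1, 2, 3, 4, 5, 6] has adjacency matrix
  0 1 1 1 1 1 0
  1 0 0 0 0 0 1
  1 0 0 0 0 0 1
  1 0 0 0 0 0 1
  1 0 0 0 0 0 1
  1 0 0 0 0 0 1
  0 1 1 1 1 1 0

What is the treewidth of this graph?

A width-2 tree decomposition is:
Bags: B1 = {0, 1, 6}  B2 = {0, 5, 6}  B3 = {0, 2, 6}  B4 = {0, 4, 6}  B5 = {0, 3, 6}
Tree: B1–B2, B2–B3, B3–B4, B4–B5
The largest bag has 3 vertices, giving width 2; this decomposition certifies tw(G) ≤ 2. The edges 0–1–6–5–0 form a cycle, so G is not a tree and its treewidth is at least 2. Therefore the treewidth is 2.

2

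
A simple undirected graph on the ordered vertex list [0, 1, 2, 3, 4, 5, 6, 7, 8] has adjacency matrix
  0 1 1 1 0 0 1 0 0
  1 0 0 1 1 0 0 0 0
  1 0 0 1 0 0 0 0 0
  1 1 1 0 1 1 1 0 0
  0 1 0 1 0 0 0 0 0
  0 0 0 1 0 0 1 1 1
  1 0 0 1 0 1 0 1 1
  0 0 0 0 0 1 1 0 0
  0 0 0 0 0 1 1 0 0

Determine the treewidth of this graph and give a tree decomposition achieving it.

The largest bag has 3 vertices, giving width 2; this decomposition certifies tw(G) ≤ 2. For the lower bound, the 3 vertices {5, 6, 8} are pairwise adjacent, and any tree decomposition puts a clique entirely inside one bag — forcing width ≥ 2. Combining the bounds, tw(G) = 2.

Treewidth 2.
Bags: B1 = {0, 2, 3}  B2 = {0, 3, 6}  B3 = {3, 5, 6}  B4 = {5, 6, 8}  B5 = {0, 1, 3}  B6 = {1, 3, 4}  B7 = {5, 6, 7}
Tree: B1–B2, B2–B3, B3–B4, B2–B5, B5–B6, B3–B7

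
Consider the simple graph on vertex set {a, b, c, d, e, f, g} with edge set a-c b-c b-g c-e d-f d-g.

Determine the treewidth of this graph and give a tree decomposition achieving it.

Treewidth 1.
Bags: B1 = {b, g}  B2 = {d, g}  B3 = {d, f}  B4 = {b, c}  B5 = {a, c}  B6 = {c, e}
Tree: B1–B2, B2–B3, B1–B4, B4–B5, B4–B6

Each bag holds 2 vertices, so the decomposition has width 1, which upper-bounds the treewidth. Any graph with an edge has treewidth ≥ 1, and G has the edge g–b. Combining the bounds, tw(G) = 1.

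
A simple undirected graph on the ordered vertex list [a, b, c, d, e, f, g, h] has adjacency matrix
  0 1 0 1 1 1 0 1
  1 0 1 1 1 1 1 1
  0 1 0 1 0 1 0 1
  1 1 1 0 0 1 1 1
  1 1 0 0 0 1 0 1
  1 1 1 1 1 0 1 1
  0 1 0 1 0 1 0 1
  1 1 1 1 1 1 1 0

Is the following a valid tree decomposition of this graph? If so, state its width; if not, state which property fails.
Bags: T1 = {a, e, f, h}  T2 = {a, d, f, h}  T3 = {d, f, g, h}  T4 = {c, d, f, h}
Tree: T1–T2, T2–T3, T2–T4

A tree decomposition must satisfy three properties: every vertex lies in some bag; for every edge, both endpoints lie together in some bag; and for every vertex, the bags containing it form a connected subtree. Here vertex b appears in no bag, so the decomposition is invalid.

No — vertex b appears in no bag.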